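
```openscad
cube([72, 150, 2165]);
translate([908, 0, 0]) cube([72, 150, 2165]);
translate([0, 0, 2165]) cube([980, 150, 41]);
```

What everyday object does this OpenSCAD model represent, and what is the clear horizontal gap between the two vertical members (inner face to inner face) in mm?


A door frame. The clear opening width is 836 mm.

Two 2165 mm tall posts with a header on top — a door frame. The left jamb is 72 mm wide at x = 0; the right jamb starts at x = 908. The clear opening is 908 − 72 = 836 mm.


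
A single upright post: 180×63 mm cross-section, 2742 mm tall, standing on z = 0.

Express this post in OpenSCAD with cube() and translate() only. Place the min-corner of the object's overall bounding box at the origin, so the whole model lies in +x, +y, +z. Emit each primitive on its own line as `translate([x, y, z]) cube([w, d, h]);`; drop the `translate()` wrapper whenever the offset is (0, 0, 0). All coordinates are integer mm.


cube([180, 63, 2742]);


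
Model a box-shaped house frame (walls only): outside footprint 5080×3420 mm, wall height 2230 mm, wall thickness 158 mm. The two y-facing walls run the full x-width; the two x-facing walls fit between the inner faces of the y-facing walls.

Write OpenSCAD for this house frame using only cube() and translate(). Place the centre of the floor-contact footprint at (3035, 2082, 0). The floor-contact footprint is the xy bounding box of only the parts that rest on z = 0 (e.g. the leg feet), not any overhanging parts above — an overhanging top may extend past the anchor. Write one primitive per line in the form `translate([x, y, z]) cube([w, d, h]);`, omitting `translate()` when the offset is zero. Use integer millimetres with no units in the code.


translate([495, 372, 0]) cube([5080, 158, 2230]);
translate([495, 3634, 0]) cube([5080, 158, 2230]);
translate([495, 530, 0]) cube([158, 3104, 2230]);
translate([5417, 530, 0]) cube([158, 3104, 2230]);


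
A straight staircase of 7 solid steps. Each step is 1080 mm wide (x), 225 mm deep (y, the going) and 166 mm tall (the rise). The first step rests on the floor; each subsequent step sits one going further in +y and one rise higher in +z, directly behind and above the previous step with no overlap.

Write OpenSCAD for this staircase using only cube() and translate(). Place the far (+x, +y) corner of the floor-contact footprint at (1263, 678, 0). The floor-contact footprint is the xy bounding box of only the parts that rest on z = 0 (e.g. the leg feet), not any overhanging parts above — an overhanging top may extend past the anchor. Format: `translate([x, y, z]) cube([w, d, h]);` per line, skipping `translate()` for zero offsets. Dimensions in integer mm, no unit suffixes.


translate([183, 453, 0]) cube([1080, 225, 166]);
translate([183, 678, 166]) cube([1080, 225, 166]);
translate([183, 903, 332]) cube([1080, 225, 166]);
translate([183, 1128, 498]) cube([1080, 225, 166]);
translate([183, 1353, 664]) cube([1080, 225, 166]);
translate([183, 1578, 830]) cube([1080, 225, 166]);
translate([183, 1803, 996]) cube([1080, 225, 166]);


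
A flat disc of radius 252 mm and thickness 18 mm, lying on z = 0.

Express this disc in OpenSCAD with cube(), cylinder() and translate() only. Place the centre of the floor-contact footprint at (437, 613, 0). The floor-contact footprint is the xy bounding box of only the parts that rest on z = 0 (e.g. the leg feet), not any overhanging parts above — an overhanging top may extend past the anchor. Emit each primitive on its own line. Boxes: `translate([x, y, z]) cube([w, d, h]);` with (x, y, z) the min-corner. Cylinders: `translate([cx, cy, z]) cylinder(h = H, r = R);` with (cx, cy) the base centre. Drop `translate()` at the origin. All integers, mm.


translate([437, 613, 0]) cylinder(h = 18, r = 252);


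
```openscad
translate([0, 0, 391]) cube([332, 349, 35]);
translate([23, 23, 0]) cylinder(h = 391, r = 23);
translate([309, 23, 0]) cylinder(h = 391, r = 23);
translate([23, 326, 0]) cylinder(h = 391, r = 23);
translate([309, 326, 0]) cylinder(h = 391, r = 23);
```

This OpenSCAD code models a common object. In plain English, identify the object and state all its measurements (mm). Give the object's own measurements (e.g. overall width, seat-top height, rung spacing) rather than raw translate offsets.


A four-legged stool. The seat is a 332×349×35 mm slab whose top surface is at z = 426 mm; four round legs, each 46 mm in diameter, run from the floor (z = 0) to the underside of the seat, each leg's axis is inset half a diameter from the nearest pair of seat edges (so the leg's bounding box is flush with the corner).


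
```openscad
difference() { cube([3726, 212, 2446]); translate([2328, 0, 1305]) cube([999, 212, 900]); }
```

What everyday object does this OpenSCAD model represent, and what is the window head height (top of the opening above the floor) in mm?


A wall with a window opening. The window head height is 2205 mm.

A wall with a rectangular opening subtracted — a window. Sill at z = 1305, opening 900 mm tall, so the head is at 1305 + 900 = 2205 mm.


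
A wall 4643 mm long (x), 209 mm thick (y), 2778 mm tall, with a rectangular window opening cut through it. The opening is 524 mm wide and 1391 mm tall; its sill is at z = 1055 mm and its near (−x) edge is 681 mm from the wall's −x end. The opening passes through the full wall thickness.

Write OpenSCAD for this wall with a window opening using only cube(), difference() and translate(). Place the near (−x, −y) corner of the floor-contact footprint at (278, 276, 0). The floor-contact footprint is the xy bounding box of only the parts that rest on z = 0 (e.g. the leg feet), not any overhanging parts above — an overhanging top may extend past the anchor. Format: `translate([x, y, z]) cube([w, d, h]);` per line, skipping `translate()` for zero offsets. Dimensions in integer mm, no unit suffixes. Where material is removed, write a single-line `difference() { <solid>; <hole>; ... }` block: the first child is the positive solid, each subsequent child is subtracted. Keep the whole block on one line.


difference() { translate([278, 276, 0]) cube([4643, 209, 2778]); translate([959, 276, 1055]) cube([524, 209, 1391]); }


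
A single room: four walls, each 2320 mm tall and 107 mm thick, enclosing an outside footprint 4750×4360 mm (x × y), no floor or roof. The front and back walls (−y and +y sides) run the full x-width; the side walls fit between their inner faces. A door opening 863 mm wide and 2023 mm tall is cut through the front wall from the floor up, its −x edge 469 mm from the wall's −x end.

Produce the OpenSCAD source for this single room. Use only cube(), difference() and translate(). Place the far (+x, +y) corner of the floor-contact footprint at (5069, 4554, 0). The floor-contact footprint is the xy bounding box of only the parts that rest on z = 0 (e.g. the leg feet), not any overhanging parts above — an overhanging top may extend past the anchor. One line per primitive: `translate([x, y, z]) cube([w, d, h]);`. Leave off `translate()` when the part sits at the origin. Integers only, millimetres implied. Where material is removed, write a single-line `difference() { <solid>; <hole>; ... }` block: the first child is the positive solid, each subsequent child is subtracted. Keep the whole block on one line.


difference() { translate([319, 194, 0]) cube([4750, 107, 2320]); translate([788, 194, 0]) cube([863, 107, 2023]); }
translate([319, 4447, 0]) cube([4750, 107, 2320]);
translate([319, 301, 0]) cube([107, 4146, 2320]);
translate([4962, 301, 0]) cube([107, 4146, 2320]);


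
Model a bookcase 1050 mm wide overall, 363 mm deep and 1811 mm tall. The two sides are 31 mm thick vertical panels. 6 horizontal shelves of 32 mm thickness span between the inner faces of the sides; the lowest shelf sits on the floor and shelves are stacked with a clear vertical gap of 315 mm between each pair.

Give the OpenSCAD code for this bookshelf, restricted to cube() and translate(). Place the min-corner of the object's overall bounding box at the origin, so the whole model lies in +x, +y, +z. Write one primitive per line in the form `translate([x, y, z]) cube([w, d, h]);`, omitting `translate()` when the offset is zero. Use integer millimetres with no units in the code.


cube([31, 363, 1811]);
translate([1019, 0, 0]) cube([31, 363, 1811]);
translate([31, 0, 0]) cube([988, 363, 32]);
translate([31, 0, 347]) cube([988, 363, 32]);
translate([31, 0, 694]) cube([988, 363, 32]);
translate([31, 0, 1041]) cube([988, 363, 32]);
translate([31, 0, 1388]) cube([988, 363, 32]);
translate([31, 0, 1735]) cube([988, 363, 32]);


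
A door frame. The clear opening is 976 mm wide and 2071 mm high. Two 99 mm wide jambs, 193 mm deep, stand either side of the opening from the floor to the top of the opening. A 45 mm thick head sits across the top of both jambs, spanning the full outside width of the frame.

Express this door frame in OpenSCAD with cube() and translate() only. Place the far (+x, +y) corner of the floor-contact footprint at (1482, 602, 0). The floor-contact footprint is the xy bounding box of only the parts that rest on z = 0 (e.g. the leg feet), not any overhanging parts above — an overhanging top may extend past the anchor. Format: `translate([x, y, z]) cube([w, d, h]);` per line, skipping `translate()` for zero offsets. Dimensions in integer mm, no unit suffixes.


translate([308, 409, 0]) cube([99, 193, 2071]);
translate([1383, 409, 0]) cube([99, 193, 2071]);
translate([308, 409, 2071]) cube([1174, 193, 45]);


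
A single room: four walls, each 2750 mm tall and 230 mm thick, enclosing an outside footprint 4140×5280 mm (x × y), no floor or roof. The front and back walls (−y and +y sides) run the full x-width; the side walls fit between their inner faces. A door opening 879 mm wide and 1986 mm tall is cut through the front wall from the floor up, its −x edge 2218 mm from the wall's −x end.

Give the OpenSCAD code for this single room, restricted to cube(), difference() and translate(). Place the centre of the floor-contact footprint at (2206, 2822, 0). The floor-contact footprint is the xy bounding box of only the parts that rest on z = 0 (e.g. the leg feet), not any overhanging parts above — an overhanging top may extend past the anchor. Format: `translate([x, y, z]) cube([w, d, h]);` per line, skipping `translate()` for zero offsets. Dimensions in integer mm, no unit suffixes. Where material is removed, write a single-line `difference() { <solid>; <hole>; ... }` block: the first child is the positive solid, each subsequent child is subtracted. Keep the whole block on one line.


difference() { translate([136, 182, 0]) cube([4140, 230, 2750]); translate([2354, 182, 0]) cube([879, 230, 1986]); }
translate([136, 5232, 0]) cube([4140, 230, 2750]);
translate([136, 412, 0]) cube([230, 4820, 2750]);
translate([4046, 412, 0]) cube([230, 4820, 2750]);


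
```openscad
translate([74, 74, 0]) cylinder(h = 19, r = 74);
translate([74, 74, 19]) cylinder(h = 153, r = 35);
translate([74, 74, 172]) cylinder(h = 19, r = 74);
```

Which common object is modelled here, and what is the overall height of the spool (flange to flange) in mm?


A spool. The overall height is 191 mm.

Three coaxial cylinders, large–small–large — a spool. Two 19 mm flanges and a 153 mm core give 19 + 153 + 19 = 191 mm.


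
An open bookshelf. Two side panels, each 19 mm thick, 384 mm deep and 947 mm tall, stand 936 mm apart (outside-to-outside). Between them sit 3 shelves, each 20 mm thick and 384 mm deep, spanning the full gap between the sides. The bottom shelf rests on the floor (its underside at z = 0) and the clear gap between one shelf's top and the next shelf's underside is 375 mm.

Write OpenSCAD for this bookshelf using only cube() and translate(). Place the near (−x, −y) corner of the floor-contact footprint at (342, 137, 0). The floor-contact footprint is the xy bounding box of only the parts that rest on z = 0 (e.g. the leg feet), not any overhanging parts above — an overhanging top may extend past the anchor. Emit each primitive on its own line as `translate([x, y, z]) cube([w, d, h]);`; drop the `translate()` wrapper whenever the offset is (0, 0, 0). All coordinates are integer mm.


translate([342, 137, 0]) cube([19, 384, 947]);
translate([1259, 137, 0]) cube([19, 384, 947]);
translate([361, 137, 0]) cube([898, 384, 20]);
translate([361, 137, 395]) cube([898, 384, 20]);
translate([361, 137, 790]) cube([898, 384, 20]);


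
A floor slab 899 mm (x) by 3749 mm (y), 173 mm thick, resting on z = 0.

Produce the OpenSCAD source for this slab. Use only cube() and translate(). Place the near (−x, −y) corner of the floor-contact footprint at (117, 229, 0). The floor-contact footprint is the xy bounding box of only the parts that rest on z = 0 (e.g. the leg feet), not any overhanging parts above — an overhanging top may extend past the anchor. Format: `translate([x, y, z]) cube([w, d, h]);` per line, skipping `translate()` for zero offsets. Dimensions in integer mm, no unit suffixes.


translate([117, 229, 0]) cube([899, 3749, 173]);


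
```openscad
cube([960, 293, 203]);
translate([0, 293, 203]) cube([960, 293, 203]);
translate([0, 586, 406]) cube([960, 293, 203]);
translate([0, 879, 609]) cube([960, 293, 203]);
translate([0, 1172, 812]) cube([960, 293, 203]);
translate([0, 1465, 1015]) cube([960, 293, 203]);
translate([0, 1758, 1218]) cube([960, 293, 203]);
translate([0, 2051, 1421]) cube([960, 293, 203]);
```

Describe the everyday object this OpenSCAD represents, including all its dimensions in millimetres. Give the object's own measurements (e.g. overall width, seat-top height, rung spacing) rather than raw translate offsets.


A straight staircase of 8 solid steps. Each step is 960 mm wide (x), 293 mm deep (y, the going) and 203 mm tall (the rise). The first step rests on the floor; each subsequent step sits one going further in +y and one rise higher in +z, directly behind and above the previous step with no overlap.


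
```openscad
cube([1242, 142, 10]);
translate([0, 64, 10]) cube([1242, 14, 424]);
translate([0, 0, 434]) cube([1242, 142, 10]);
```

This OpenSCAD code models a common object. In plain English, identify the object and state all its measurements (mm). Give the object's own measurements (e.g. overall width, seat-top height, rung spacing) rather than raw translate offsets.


An I-beam lying along x, 1242 mm long. Overall section height 444 mm. Two flanges 142 mm wide (y) and 10 mm thick, one on the floor and one at the top; a web 14 mm thick runs between them, centred on the flange width.


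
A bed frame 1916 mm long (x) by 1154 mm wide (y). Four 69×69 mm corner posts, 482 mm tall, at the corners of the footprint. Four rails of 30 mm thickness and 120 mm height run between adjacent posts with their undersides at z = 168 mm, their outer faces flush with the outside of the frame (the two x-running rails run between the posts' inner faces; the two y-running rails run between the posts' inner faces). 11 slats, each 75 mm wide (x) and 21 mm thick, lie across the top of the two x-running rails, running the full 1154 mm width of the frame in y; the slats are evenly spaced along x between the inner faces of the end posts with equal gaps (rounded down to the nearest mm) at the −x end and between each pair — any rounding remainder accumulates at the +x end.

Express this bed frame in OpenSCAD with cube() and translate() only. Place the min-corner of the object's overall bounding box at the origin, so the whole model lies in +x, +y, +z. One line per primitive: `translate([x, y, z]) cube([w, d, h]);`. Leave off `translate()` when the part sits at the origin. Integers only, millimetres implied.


// slat z = rail_z + rail_h = 168 + 120 = 288
// slat gap = ⌊(1778 − 11·75) / 12⌋ = 79
cube([69, 69, 482]);
translate([0, 1085, 0]) cube([69, 69, 482]);
translate([1847, 0, 0]) cube([69, 69, 482]);
translate([1847, 1085, 0]) cube([69, 69, 482]);
translate([69, 0, 168]) cube([1778, 30, 120]);
translate([69, 1124, 168]) cube([1778, 30, 120]);
translate([0, 69, 168]) cube([30, 1016, 120]);
translate([1886, 69, 168]) cube([30, 1016, 120]);
translate([148, 0, 288]) cube([75, 1154, 21]);
translate([302, 0, 288]) cube([75, 1154, 21]);
translate([456, 0, 288]) cube([75, 1154, 21]);
translate([610, 0, 288]) cube([75, 1154, 21]);
translate([764, 0, 288]) cube([75, 1154, 21]);
translate([918, 0, 288]) cube([75, 1154, 21]);
translate([1072, 0, 288]) cube([75, 1154, 21]);
translate([1226, 0, 288]) cube([75, 1154, 21]);
translate([1380, 0, 288]) cube([75, 1154, 21]);
translate([1534, 0, 288]) cube([75, 1154, 21]);
translate([1688, 0, 288]) cube([75, 1154, 21]);


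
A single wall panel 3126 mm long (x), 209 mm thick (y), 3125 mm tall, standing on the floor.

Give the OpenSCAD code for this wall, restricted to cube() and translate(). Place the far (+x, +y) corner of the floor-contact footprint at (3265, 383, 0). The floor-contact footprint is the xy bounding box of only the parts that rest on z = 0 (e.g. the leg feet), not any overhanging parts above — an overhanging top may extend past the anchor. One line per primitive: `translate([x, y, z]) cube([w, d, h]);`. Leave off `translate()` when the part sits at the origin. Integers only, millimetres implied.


translate([139, 174, 0]) cube([3126, 209, 3125]);


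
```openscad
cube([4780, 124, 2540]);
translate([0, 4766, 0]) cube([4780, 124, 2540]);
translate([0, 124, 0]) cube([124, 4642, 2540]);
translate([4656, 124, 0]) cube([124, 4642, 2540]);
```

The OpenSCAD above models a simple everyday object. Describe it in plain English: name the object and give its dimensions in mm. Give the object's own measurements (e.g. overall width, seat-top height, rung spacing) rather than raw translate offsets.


The wall frame of a small rectangular building: four walls, each 2540 mm tall and 124 mm thick, enclosing a footprint 4780 mm (x) by 4890 mm (y) outside-to-outside, with no floor or roof. The front and back walls (the −y and +y sides) span the full width; the two side walls fit between them.


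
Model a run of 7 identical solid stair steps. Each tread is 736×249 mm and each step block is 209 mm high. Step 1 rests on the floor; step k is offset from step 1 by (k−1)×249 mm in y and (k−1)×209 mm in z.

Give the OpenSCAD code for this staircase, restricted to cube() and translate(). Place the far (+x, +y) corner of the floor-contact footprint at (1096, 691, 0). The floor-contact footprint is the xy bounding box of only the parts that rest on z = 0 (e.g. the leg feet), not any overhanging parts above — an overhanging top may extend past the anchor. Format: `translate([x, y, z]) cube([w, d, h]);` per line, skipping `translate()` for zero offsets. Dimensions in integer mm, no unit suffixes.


translate([360, 442, 0]) cube([736, 249, 209]);
translate([360, 691, 209]) cube([736, 249, 209]);
translate([360, 940, 418]) cube([736, 249, 209]);
translate([360, 1189, 627]) cube([736, 249, 209]);
translate([360, 1438, 836]) cube([736, 249, 209]);
translate([360, 1687, 1045]) cube([736, 249, 209]);
translate([360, 1936, 1254]) cube([736, 249, 209]);


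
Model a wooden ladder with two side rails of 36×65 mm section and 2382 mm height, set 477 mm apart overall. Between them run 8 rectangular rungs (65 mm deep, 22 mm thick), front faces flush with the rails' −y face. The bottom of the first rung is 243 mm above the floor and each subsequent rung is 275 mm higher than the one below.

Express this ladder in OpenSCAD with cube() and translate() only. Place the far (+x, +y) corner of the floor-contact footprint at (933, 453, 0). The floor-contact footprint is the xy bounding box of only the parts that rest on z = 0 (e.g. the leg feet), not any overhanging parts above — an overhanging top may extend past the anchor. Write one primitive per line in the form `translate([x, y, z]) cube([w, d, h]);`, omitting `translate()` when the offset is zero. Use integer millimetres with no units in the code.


// rung span = 477 - 2*36 = 405
// rung[k] z = 243 + k*275
translate([456, 388, 0]) cube([36, 65, 2382]);
translate([897, 388, 0]) cube([36, 65, 2382]);
translate([492, 388, 243]) cube([405, 65, 22]);
translate([492, 388, 518]) cube([405, 65, 22]);
translate([492, 388, 793]) cube([405, 65, 22]);
translate([492, 388, 1068]) cube([405, 65, 22]);
translate([492, 388, 1343]) cube([405, 65, 22]);
translate([492, 388, 1618]) cube([405, 65, 22]);
translate([492, 388, 1893]) cube([405, 65, 22]);
translate([492, 388, 2168]) cube([405, 65, 22]);


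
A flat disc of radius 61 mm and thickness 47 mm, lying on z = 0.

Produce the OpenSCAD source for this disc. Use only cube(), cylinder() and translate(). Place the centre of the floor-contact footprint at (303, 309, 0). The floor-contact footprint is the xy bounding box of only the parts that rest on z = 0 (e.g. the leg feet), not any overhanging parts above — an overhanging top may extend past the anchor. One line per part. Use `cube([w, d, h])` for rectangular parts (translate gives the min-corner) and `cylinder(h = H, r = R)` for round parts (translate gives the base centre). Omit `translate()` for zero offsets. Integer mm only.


translate([303, 309, 0]) cylinder(h = 47, r = 61);


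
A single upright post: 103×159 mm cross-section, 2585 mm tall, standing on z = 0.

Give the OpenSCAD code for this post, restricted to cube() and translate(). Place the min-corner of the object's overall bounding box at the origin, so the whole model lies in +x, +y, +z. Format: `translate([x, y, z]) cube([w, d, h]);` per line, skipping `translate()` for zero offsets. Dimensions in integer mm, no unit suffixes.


cube([103, 159, 2585]);


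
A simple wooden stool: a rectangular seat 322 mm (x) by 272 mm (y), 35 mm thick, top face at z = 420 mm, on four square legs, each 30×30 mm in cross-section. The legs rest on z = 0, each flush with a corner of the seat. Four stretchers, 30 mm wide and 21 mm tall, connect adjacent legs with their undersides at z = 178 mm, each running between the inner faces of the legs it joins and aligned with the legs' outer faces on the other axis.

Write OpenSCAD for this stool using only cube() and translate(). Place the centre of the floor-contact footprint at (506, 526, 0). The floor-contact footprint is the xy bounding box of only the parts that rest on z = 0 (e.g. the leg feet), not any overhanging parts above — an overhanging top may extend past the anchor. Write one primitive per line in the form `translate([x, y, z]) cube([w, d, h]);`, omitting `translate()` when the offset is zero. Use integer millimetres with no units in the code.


translate([345, 390, 385]) cube([322, 272, 35]);
translate([345, 390, 0]) cube([30, 30, 385]);
translate([637, 390, 0]) cube([30, 30, 385]);
translate([345, 632, 0]) cube([30, 30, 385]);
translate([637, 632, 0]) cube([30, 30, 385]);
translate([375, 390, 178]) cube([262, 30, 21]);
translate([375, 632, 178]) cube([262, 30, 21]);
translate([345, 420, 178]) cube([30, 212, 21]);
translate([637, 420, 178]) cube([30, 212, 21]);


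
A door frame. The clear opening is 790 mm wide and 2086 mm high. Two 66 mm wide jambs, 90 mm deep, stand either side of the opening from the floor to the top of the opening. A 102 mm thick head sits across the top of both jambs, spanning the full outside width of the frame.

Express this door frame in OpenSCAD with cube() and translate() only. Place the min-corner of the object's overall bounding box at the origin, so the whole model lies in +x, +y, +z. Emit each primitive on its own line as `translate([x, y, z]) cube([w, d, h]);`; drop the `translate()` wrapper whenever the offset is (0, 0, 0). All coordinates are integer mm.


cube([66, 90, 2086]);
translate([856, 0, 0]) cube([66, 90, 2086]);
translate([0, 0, 2086]) cube([922, 90, 102]);


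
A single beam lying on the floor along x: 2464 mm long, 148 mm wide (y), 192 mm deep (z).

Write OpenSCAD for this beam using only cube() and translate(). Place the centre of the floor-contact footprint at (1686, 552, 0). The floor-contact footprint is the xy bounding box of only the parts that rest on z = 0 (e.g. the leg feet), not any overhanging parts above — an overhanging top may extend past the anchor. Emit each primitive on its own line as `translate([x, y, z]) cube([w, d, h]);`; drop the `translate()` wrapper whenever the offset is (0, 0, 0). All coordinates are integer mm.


translate([454, 478, 0]) cube([2464, 148, 192]);


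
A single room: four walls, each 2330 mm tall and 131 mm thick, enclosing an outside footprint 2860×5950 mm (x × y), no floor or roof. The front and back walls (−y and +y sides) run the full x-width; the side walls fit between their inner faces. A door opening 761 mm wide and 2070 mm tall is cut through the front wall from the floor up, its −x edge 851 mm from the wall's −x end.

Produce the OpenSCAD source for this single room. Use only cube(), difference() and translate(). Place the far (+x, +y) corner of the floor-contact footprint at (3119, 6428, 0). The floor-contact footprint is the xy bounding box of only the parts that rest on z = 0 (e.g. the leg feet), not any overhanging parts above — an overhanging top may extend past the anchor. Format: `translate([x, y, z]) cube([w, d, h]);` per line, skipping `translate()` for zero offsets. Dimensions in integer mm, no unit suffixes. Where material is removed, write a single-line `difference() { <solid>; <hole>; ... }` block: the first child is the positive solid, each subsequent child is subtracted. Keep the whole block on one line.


difference() { translate([259, 478, 0]) cube([2860, 131, 2330]); translate([1110, 478, 0]) cube([761, 131, 2070]); }
translate([259, 6297, 0]) cube([2860, 131, 2330]);
translate([259, 609, 0]) cube([131, 5688, 2330]);
translate([2988, 609, 0]) cube([131, 5688, 2330]);


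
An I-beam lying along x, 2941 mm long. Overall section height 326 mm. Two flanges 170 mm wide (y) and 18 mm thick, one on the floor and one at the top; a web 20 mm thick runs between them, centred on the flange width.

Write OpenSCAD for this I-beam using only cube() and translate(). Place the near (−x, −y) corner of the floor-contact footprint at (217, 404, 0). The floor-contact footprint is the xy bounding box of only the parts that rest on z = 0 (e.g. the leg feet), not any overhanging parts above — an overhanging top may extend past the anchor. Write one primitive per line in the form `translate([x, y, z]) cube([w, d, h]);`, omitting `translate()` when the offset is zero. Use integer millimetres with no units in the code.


translate([217, 404, 0]) cube([2941, 170, 18]);
translate([217, 479, 18]) cube([2941, 20, 290]);
translate([217, 404, 308]) cube([2941, 170, 18]);


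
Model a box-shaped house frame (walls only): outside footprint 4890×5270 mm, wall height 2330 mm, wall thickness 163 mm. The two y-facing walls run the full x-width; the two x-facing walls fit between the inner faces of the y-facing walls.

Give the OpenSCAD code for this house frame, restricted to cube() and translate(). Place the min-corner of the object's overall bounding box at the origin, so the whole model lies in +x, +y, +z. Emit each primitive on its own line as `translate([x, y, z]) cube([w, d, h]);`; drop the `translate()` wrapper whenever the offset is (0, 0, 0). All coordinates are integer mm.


cube([4890, 163, 2330]);
translate([0, 5107, 0]) cube([4890, 163, 2330]);
translate([0, 163, 0]) cube([163, 4944, 2330]);
translate([4727, 163, 0]) cube([163, 4944, 2330]);


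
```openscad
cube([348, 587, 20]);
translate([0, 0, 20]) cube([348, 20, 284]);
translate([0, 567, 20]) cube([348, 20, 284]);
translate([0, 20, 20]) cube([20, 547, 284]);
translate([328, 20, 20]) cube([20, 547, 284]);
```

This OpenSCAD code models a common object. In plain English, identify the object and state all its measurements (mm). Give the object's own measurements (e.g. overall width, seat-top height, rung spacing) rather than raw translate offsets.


An open-topped rectangular box: outside dimensions 348×587×304 mm, with a uniform wall and base thickness of 20 mm. The base is a full 348×587 slab on the floor; four walls sit on top of the base. The front and back walls (the −y and +y sides) span the full width; the two side walls fit between them.


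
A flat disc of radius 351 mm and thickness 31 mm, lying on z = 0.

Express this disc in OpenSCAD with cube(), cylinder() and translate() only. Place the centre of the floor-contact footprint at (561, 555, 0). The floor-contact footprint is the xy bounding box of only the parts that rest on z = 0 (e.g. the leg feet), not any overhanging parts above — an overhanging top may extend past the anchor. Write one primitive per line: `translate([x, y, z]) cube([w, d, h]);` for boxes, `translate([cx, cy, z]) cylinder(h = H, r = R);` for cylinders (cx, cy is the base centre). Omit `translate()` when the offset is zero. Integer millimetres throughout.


translate([561, 555, 0]) cylinder(h = 31, r = 351);


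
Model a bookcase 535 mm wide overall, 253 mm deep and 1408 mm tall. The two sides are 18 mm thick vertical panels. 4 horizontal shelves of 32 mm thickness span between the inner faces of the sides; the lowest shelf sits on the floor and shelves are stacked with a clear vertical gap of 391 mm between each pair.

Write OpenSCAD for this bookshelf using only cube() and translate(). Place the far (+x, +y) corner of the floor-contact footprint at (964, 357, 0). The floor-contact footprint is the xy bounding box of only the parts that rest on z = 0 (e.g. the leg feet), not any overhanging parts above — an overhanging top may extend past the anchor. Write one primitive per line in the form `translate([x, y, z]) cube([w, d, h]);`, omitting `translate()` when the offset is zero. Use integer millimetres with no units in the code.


translate([429, 104, 0]) cube([18, 253, 1408]);
translate([946, 104, 0]) cube([18, 253, 1408]);
translate([447, 104, 0]) cube([499, 253, 32]);
translate([447, 104, 423]) cube([499, 253, 32]);
translate([447, 104, 846]) cube([499, 253, 32]);
translate([447, 104, 1269]) cube([499, 253, 32]);


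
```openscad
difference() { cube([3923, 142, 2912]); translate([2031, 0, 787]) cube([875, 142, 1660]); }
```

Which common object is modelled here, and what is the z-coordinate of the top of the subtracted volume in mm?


A wall with a window opening. The window head height is 2447 mm.

A wall with a rectangular opening subtracted — a window. Sill at z = 787, opening 1660 mm tall, so the head is at 787 + 1660 = 2447 mm.


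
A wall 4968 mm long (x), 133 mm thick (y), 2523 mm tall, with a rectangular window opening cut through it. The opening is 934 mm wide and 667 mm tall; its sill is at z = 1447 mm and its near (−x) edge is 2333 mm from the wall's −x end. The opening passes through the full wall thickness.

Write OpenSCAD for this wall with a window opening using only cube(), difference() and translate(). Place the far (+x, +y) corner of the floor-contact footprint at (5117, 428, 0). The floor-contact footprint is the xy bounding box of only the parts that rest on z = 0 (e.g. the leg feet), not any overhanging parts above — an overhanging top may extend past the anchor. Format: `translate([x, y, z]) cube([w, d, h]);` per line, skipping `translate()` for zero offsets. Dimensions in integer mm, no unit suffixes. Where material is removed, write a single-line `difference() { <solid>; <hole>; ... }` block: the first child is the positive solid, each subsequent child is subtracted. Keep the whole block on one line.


difference() { translate([149, 295, 0]) cube([4968, 133, 2523]); translate([2482, 295, 1447]) cube([934, 133, 667]); }


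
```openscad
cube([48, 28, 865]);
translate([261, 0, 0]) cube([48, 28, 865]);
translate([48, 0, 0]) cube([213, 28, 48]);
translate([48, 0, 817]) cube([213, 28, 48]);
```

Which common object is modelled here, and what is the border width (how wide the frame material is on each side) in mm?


A picture frame. The border width is 48 mm.

Four thin pieces enclosing a rectangular opening — a picture frame. The two full-height stiles are 865 mm tall; the top rail sits at z = 817 and is 48 mm tall, so the border above the opening is 865 − 817 = 48 mm, matching the stile x-width.


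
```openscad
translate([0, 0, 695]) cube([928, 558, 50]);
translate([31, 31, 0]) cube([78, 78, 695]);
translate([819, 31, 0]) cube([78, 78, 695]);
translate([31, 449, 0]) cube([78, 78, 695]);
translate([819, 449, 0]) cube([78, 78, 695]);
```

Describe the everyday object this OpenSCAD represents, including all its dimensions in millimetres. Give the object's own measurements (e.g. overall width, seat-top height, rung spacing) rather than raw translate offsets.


A rectangular dining table. The top is 928×558×50 mm with its upper surface at z = 745 mm. It stands on four 78×78 mm square legs, each inset 31 mm from the nearest pair of top edges, running from the floor to the underside of the top.


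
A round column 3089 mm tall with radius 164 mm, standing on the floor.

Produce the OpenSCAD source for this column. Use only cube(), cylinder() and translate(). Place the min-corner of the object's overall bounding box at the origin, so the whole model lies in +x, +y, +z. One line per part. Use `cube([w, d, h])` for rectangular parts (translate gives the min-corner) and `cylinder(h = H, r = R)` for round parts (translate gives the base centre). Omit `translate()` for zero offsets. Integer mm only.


translate([164, 164, 0]) cylinder(h = 3089, r = 164);


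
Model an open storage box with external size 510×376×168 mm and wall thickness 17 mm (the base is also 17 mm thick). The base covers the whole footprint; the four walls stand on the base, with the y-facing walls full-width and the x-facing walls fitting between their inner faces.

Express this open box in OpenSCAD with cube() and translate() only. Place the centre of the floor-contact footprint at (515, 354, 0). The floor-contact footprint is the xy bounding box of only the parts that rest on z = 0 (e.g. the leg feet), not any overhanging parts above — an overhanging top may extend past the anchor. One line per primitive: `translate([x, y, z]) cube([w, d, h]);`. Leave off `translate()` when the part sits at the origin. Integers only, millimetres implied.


translate([260, 166, 0]) cube([510, 376, 17]);
translate([260, 166, 17]) cube([510, 17, 151]);
translate([260, 525, 17]) cube([510, 17, 151]);
translate([260, 183, 17]) cube([17, 342, 151]);
translate([753, 183, 17]) cube([17, 342, 151]);


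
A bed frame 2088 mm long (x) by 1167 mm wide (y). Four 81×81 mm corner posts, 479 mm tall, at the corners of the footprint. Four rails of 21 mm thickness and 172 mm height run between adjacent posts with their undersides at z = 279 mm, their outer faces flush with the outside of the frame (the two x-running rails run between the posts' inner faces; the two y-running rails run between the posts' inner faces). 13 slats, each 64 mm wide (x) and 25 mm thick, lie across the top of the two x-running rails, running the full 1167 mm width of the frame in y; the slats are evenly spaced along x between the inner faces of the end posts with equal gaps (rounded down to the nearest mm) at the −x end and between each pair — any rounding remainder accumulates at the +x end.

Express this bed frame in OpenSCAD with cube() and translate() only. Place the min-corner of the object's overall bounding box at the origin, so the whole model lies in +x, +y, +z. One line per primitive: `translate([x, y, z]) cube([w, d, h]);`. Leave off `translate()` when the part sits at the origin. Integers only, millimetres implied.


cube([81, 81, 479]);
translate([0, 1086, 0]) cube([81, 81, 479]);
translate([2007, 0, 0]) cube([81, 81, 479]);
translate([2007, 1086, 0]) cube([81, 81, 479]);
translate([81, 0, 279]) cube([1926, 21, 172]);
translate([81, 1146, 279]) cube([1926, 21, 172]);
translate([0, 81, 279]) cube([21, 1005, 172]);
translate([2067, 81, 279]) cube([21, 1005, 172]);
translate([159, 0, 451]) cube([64, 1167, 25]);
translate([301, 0, 451]) cube([64, 1167, 25]);
translate([443, 0, 451]) cube([64, 1167, 25]);
translate([585, 0, 451]) cube([64, 1167, 25]);
translate([727, 0, 451]) cube([64, 1167, 25]);
translate([869, 0, 451]) cube([64, 1167, 25]);
translate([1011, 0, 451]) cube([64, 1167, 25]);
translate([1153, 0, 451]) cube([64, 1167, 25]);
translate([1295, 0, 451]) cube([64, 1167, 25]);
translate([1437, 0, 451]) cube([64, 1167, 25]);
translate([1579, 0, 451]) cube([64, 1167, 25]);
translate([1721, 0, 451]) cube([64, 1167, 25]);
translate([1863, 0, 451]) cube([64, 1167, 25]);


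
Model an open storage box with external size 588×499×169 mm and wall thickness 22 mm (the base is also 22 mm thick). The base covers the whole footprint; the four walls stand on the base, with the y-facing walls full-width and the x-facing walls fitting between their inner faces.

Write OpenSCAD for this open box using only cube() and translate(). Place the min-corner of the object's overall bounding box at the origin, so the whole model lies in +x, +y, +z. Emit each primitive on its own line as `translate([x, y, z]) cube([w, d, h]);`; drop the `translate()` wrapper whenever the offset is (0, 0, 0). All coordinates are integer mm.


cube([588, 499, 22]);
translate([0, 0, 22]) cube([588, 22, 147]);
translate([0, 477, 22]) cube([588, 22, 147]);
translate([0, 22, 22]) cube([22, 455, 147]);
translate([566, 22, 22]) cube([22, 455, 147]);


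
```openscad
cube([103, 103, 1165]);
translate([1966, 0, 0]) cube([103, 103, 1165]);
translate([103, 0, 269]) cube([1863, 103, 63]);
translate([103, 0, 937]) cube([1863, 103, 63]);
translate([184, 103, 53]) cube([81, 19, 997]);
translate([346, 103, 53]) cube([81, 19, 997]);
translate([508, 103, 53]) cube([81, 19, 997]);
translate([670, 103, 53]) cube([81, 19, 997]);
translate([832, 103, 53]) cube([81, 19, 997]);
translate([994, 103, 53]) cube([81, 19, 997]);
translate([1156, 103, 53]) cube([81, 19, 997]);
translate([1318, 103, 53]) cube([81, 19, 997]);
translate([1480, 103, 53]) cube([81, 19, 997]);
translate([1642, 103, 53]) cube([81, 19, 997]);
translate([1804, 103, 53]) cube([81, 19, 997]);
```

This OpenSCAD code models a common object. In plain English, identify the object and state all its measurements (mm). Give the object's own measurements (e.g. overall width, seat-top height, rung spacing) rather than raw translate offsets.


A fence section. Two 103×103 mm posts, 1165 mm tall, stand on the floor with a clear span of 1863 mm between their inner faces. Two horizontal rails of 103×63 mm section span the gap between the posts with their undersides at z = 269 mm and z = 937 mm, flush with the posts' −y face. 11 pickets, each 81 mm wide, 19 mm thick and 997 mm tall, are fixed to the +y face of the rails with their bottoms at z = 53 mm, spaced across the span with a 81 mm gap after the −x post and between neighbouring pickets and before the +x post.


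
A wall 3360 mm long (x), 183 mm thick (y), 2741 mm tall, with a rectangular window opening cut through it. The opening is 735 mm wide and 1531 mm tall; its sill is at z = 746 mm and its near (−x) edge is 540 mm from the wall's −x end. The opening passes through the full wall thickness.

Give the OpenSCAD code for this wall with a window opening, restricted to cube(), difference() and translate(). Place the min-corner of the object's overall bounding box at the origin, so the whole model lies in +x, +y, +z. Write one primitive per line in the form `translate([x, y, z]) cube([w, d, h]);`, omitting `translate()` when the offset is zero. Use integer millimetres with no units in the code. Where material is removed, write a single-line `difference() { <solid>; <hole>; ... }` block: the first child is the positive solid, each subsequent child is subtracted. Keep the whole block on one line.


difference() { cube([3360, 183, 2741]); translate([540, 0, 746]) cube([735, 183, 1531]); }


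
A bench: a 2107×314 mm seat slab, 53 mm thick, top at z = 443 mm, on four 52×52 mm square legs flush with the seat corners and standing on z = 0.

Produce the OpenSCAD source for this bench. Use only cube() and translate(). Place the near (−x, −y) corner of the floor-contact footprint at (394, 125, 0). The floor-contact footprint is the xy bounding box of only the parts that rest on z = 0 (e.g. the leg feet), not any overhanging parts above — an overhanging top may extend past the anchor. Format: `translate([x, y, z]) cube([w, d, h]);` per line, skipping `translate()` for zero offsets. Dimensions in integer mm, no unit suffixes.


translate([394, 125, 390]) cube([2107, 314, 53]);
translate([394, 125, 0]) cube([52, 52, 390]);
translate([394, 387, 0]) cube([52, 52, 390]);
translate([2449, 125, 0]) cube([52, 52, 390]);
translate([2449, 387, 0]) cube([52, 52, 390]);
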